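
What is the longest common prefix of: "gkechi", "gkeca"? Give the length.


Words: gkechi, gkeca
  Position 0: all 'g' => match
  Position 1: all 'k' => match
  Position 2: all 'e' => match
  Position 3: all 'c' => match
  Position 4: ('h', 'a') => mismatch, stop
LCP = "gkec" (length 4)

4


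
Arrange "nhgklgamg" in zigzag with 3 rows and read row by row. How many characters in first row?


Zigzag "nhgklgamg" into 3 rows:
Placing characters:
  'n' => row 0
  'h' => row 1
  'g' => row 2
  'k' => row 1
  'l' => row 0
  'g' => row 1
  'a' => row 2
  'm' => row 1
  'g' => row 0
Rows:
  Row 0: "nlg"
  Row 1: "hkgm"
  Row 2: "ga"
First row length: 3

3


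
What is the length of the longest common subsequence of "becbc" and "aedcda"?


LCS of "becbc" and "aedcda"
DP table:
           a    e    d    c    d    a
      0    0    0    0    0    0    0
  b   0    0    0    0    0    0    0
  e   0    0    1    1    1    1    1
  c   0    0    1    1    2    2    2
  b   0    0    1    1    2    2    2
  c   0    0    1    1    2    2    2
LCS length = dp[5][6] = 2

2


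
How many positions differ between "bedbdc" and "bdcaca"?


Comparing "bedbdc" and "bdcaca" position by position:
  Position 0: 'b' vs 'b' => same
  Position 1: 'e' vs 'd' => DIFFER
  Position 2: 'd' vs 'c' => DIFFER
  Position 3: 'b' vs 'a' => DIFFER
  Position 4: 'd' vs 'c' => DIFFER
  Position 5: 'c' vs 'a' => DIFFER
Positions that differ: 5

5


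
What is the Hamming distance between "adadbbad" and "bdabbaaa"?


Comparing "adadbbad" and "bdabbaaa" position by position:
  Position 0: 'a' vs 'b' => differ
  Position 1: 'd' vs 'd' => same
  Position 2: 'a' vs 'a' => same
  Position 3: 'd' vs 'b' => differ
  Position 4: 'b' vs 'b' => same
  Position 5: 'b' vs 'a' => differ
  Position 6: 'a' vs 'a' => same
  Position 7: 'd' vs 'a' => differ
Total differences (Hamming distance): 4

4


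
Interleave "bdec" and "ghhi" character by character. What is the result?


Interleaving "bdec" and "ghhi":
  Position 0: 'b' from first, 'g' from second => "bg"
  Position 1: 'd' from first, 'h' from second => "dh"
  Position 2: 'e' from first, 'h' from second => "eh"
  Position 3: 'c' from first, 'i' from second => "ci"
Result: bgdhehci

bgdhehci


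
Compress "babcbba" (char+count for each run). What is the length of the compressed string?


Input: babcbba
Runs:
  'b' x 1 => "b1"
  'a' x 1 => "a1"
  'b' x 1 => "b1"
  'c' x 1 => "c1"
  'b' x 2 => "b2"
  'a' x 1 => "a1"
Compressed: "b1a1b1c1b2a1"
Compressed length: 12

12


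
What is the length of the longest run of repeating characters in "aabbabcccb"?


Input: "aabbabcccb"
Scanning for longest run:
  Position 1 ('a'): continues run of 'a', length=2
  Position 2 ('b'): new char, reset run to 1
  Position 3 ('b'): continues run of 'b', length=2
  Position 4 ('a'): new char, reset run to 1
  Position 5 ('b'): new char, reset run to 1
  Position 6 ('c'): new char, reset run to 1
  Position 7 ('c'): continues run of 'c', length=2
  Position 8 ('c'): continues run of 'c', length=3
  Position 9 ('b'): new char, reset run to 1
Longest run: 'c' with length 3

3


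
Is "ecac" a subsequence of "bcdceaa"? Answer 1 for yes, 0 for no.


Check if "ecac" is a subsequence of "bcdceaa"
Greedy scan:
  Position 0 ('b'): no match needed
  Position 1 ('c'): no match needed
  Position 2 ('d'): no match needed
  Position 3 ('c'): no match needed
  Position 4 ('e'): matches sub[0] = 'e'
  Position 5 ('a'): no match needed
  Position 6 ('a'): no match needed
Only matched 1/4 characters => not a subsequence

0


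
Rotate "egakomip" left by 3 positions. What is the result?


Input: "egakomip", rotate left by 3
First 3 characters: "ega"
Remaining characters: "komip"
Concatenate remaining + first: "komip" + "ega" = "komipega"

komipega


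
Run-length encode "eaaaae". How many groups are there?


Input: eaaaae
Scanning for consecutive runs:
  Group 1: 'e' x 1 (positions 0-0)
  Group 2: 'a' x 4 (positions 1-4)
  Group 3: 'e' x 1 (positions 5-5)
Total groups: 3

3


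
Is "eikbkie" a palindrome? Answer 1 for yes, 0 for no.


Input: eikbkie
Reversed: eikbkie
  Compare pos 0 ('e') with pos 6 ('e'): match
  Compare pos 1 ('i') with pos 5 ('i'): match
  Compare pos 2 ('k') with pos 4 ('k'): match
Result: palindrome

1


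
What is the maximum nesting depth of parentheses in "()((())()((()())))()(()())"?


Input: "()((())()((()())))()(()())"
Tracking depth:
  Position 0 '(': depth becomes 1
  Position 1 ')': depth becomes 0
  Position 2 '(': depth becomes 1
  Position 3 '(': depth becomes 2
  Position 4 '(': depth becomes 3
  Position 5 ')': depth becomes 2
  Position 6 ')': depth becomes 1
  Position 7 '(': depth becomes 2
  Position 8 ')': depth becomes 1
  Position 9 '(': depth becomes 2
  Position 10 '(': depth becomes 3
  Position 11 '(': depth becomes 4
  Position 12 ')': depth becomes 3
  Position 13 '(': depth becomes 4
  Position 14 ')': depth becomes 3
  Position 15 ')': depth becomes 2
  Position 16 ')': depth becomes 1
  Position 17 ')': depth becomes 0
  Position 18 '(': depth becomes 1
  Position 19 ')': depth becomes 0
  Position 20 '(': depth becomes 1
  Position 21 '(': depth becomes 2
  Position 22 ')': depth becomes 1
  Position 23 '(': depth becomes 2
  Position 24 ')': depth becomes 1
  Position 25 ')': depth becomes 0
Maximum depth reached: 4

4


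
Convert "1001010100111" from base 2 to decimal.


Input: "1001010100111" in base 2
Positional expansion:
  Digit '1' (value 1) x 2^12 = 4096
  Digit '0' (value 0) x 2^11 = 0
  Digit '0' (value 0) x 2^10 = 0
  Digit '1' (value 1) x 2^9 = 512
  Digit '0' (value 0) x 2^8 = 0
  Digit '1' (value 1) x 2^7 = 128
  Digit '0' (value 0) x 2^6 = 0
  Digit '1' (value 1) x 2^5 = 32
  Digit '0' (value 0) x 2^4 = 0
  Digit '0' (value 0) x 2^3 = 0
  Digit '1' (value 1) x 2^2 = 4
  Digit '1' (value 1) x 2^1 = 2
  Digit '1' (value 1) x 2^0 = 1
Sum = 4775

4775


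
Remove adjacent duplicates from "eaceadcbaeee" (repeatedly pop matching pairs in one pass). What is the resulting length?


Input: eaceadcbaeee
Stack-based adjacent duplicate removal:
  Read 'e': push. Stack: e
  Read 'a': push. Stack: ea
  Read 'c': push. Stack: eac
  Read 'e': push. Stack: eace
  Read 'a': push. Stack: eacea
  Read 'd': push. Stack: eacead
  Read 'c': push. Stack: eaceadc
  Read 'b': push. Stack: eaceadcb
  Read 'a': push. Stack: eaceadcba
  Read 'e': push. Stack: eaceadcbae
  Read 'e': matches stack top 'e' => pop. Stack: eaceadcba
  Read 'e': push. Stack: eaceadcbae
Final stack: "eaceadcbae" (length 10)

10


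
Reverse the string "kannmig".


Input: kannmig
Reading characters right to left:
  Position 6: 'g'
  Position 5: 'i'
  Position 4: 'm'
  Position 3: 'n'
  Position 2: 'n'
  Position 1: 'a'
  Position 0: 'k'
Reversed: gimnnak

gimnnak


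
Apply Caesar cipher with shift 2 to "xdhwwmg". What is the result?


Caesar cipher: shift "xdhwwmg" by 2
  'x' (pos 23) + 2 = pos 25 = 'z'
  'd' (pos 3) + 2 = pos 5 = 'f'
  'h' (pos 7) + 2 = pos 9 = 'j'
  'w' (pos 22) + 2 = pos 24 = 'y'
  'w' (pos 22) + 2 = pos 24 = 'y'
  'm' (pos 12) + 2 = pos 14 = 'o'
  'g' (pos 6) + 2 = pos 8 = 'i'
Result: zfjyyoi

zfjyyoi


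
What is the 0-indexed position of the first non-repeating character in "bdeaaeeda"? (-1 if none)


Input: bdeaaeeda
Character frequencies:
  'a': 3
  'b': 1
  'd': 2
  'e': 3
Scanning left to right for freq == 1:
  Position 0 ('b'): unique! => answer = 0

0


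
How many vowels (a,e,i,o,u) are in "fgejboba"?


Input: fgejboba
Checking each character:
  'f' at position 0: consonant
  'g' at position 1: consonant
  'e' at position 2: vowel (running total: 1)
  'j' at position 3: consonant
  'b' at position 4: consonant
  'o' at position 5: vowel (running total: 2)
  'b' at position 6: consonant
  'a' at position 7: vowel (running total: 3)
Total vowels: 3

3


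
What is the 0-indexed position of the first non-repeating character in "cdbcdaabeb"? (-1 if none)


Input: cdbcdaabeb
Character frequencies:
  'a': 2
  'b': 3
  'c': 2
  'd': 2
  'e': 1
Scanning left to right for freq == 1:
  Position 0 ('c'): freq=2, skip
  Position 1 ('d'): freq=2, skip
  Position 2 ('b'): freq=3, skip
  Position 3 ('c'): freq=2, skip
  Position 4 ('d'): freq=2, skip
  Position 5 ('a'): freq=2, skip
  Position 6 ('a'): freq=2, skip
  Position 7 ('b'): freq=3, skip
  Position 8 ('e'): unique! => answer = 8

8


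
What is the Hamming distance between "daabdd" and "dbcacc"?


Comparing "daabdd" and "dbcacc" position by position:
  Position 0: 'd' vs 'd' => same
  Position 1: 'a' vs 'b' => differ
  Position 2: 'a' vs 'c' => differ
  Position 3: 'b' vs 'a' => differ
  Position 4: 'd' vs 'c' => differ
  Position 5: 'd' vs 'c' => differ
Total differences (Hamming distance): 5

5


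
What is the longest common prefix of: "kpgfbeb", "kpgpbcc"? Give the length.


Words: kpgfbeb, kpgpbcc
  Position 0: all 'k' => match
  Position 1: all 'p' => match
  Position 2: all 'g' => match
  Position 3: ('f', 'p') => mismatch, stop
LCP = "kpg" (length 3)

3


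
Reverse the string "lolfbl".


Input: lolfbl
Reading characters right to left:
  Position 5: 'l'
  Position 4: 'b'
  Position 3: 'f'
  Position 2: 'l'
  Position 1: 'o'
  Position 0: 'l'
Reversed: lbflol

lbflol


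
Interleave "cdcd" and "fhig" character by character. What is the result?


Interleaving "cdcd" and "fhig":
  Position 0: 'c' from first, 'f' from second => "cf"
  Position 1: 'd' from first, 'h' from second => "dh"
  Position 2: 'c' from first, 'i' from second => "ci"
  Position 3: 'd' from first, 'g' from second => "dg"
Result: cfdhcidg

cfdhcidg


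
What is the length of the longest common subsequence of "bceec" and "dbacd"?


LCS of "bceec" and "dbacd"
DP table:
           d    b    a    c    d
      0    0    0    0    0    0
  b   0    0    1    1    1    1
  c   0    0    1    1    2    2
  e   0    0    1    1    2    2
  e   0    0    1    1    2    2
  c   0    0    1    1    2    2
LCS length = dp[5][5] = 2

2


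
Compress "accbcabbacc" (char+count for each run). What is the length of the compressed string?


Input: accbcabbacc
Runs:
  'a' x 1 => "a1"
  'c' x 2 => "c2"
  'b' x 1 => "b1"
  'c' x 1 => "c1"
  'a' x 1 => "a1"
  'b' x 2 => "b2"
  'a' x 1 => "a1"
  'c' x 2 => "c2"
Compressed: "a1c2b1c1a1b2a1c2"
Compressed length: 16

16


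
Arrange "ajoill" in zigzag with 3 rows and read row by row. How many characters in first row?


Zigzag "ajoill" into 3 rows:
Placing characters:
  'a' => row 0
  'j' => row 1
  'o' => row 2
  'i' => row 1
  'l' => row 0
  'l' => row 1
Rows:
  Row 0: "al"
  Row 1: "jil"
  Row 2: "o"
First row length: 2

2


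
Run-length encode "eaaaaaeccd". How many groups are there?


Input: eaaaaaeccd
Scanning for consecutive runs:
  Group 1: 'e' x 1 (positions 0-0)
  Group 2: 'a' x 5 (positions 1-5)
  Group 3: 'e' x 1 (positions 6-6)
  Group 4: 'c' x 2 (positions 7-8)
  Group 5: 'd' x 1 (positions 9-9)
Total groups: 5

5


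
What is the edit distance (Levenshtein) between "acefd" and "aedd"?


Computing edit distance: "acefd" -> "aedd"
DP table:
           a    e    d    d
      0    1    2    3    4
  a   1    0    1    2    3
  c   2    1    1    2    3
  e   3    2    1    2    3
  f   4    3    2    2    3
  d   5    4    3    2    2
Edit distance = dp[5][4] = 2

2


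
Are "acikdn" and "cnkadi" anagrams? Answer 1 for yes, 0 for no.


Strings: "acikdn", "cnkadi"
Sorted first:  acdikn
Sorted second: acdikn
Sorted forms match => anagrams

1


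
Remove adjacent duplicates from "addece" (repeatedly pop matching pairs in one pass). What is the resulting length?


Input: addece
Stack-based adjacent duplicate removal:
  Read 'a': push. Stack: a
  Read 'd': push. Stack: ad
  Read 'd': matches stack top 'd' => pop. Stack: a
  Read 'e': push. Stack: ae
  Read 'c': push. Stack: aec
  Read 'e': push. Stack: aece
Final stack: "aece" (length 4)

4


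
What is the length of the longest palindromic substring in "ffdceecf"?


Input: "ffdceecf"
Checking substrings for palindromes:
  [3:7] "ceec" (len 4) => palindrome
  [0:2] "ff" (len 2) => palindrome
  [4:6] "ee" (len 2) => palindrome
Longest palindromic substring: "ceec" with length 4

4


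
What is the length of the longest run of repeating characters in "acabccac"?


Input: "acabccac"
Scanning for longest run:
  Position 1 ('c'): new char, reset run to 1
  Position 2 ('a'): new char, reset run to 1
  Position 3 ('b'): new char, reset run to 1
  Position 4 ('c'): new char, reset run to 1
  Position 5 ('c'): continues run of 'c', length=2
  Position 6 ('a'): new char, reset run to 1
  Position 7 ('c'): new char, reset run to 1
Longest run: 'c' with length 2

2


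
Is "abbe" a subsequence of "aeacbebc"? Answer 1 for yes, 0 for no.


Check if "abbe" is a subsequence of "aeacbebc"
Greedy scan:
  Position 0 ('a'): matches sub[0] = 'a'
  Position 1 ('e'): no match needed
  Position 2 ('a'): no match needed
  Position 3 ('c'): no match needed
  Position 4 ('b'): matches sub[1] = 'b'
  Position 5 ('e'): no match needed
  Position 6 ('b'): matches sub[2] = 'b'
  Position 7 ('c'): no match needed
Only matched 3/4 characters => not a subsequence

0


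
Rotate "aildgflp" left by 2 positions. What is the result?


Input: "aildgflp", rotate left by 2
First 2 characters: "ai"
Remaining characters: "ldgflp"
Concatenate remaining + first: "ldgflp" + "ai" = "ldgflpai"

ldgflpai


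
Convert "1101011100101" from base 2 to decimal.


Input: "1101011100101" in base 2
Positional expansion:
  Digit '1' (value 1) x 2^12 = 4096
  Digit '1' (value 1) x 2^11 = 2048
  Digit '0' (value 0) x 2^10 = 0
  Digit '1' (value 1) x 2^9 = 512
  Digit '0' (value 0) x 2^8 = 0
  Digit '1' (value 1) x 2^7 = 128
  Digit '1' (value 1) x 2^6 = 64
  Digit '1' (value 1) x 2^5 = 32
  Digit '0' (value 0) x 2^4 = 0
  Digit '0' (value 0) x 2^3 = 0
  Digit '1' (value 1) x 2^2 = 4
  Digit '0' (value 0) x 2^1 = 0
  Digit '1' (value 1) x 2^0 = 1
Sum = 6885

6885


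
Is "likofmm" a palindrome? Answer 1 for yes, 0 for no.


Input: likofmm
Reversed: mmfokil
  Compare pos 0 ('l') with pos 6 ('m'): MISMATCH
  Compare pos 1 ('i') with pos 5 ('m'): MISMATCH
  Compare pos 2 ('k') with pos 4 ('f'): MISMATCH
Result: not a palindrome

0


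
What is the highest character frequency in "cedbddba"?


Input: cedbddba
Character counts:
  'a': 1
  'b': 2
  'c': 1
  'd': 3
  'e': 1
Maximum frequency: 3

3


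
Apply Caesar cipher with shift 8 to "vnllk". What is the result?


Caesar cipher: shift "vnllk" by 8
  'v' (pos 21) + 8 = pos 3 = 'd'
  'n' (pos 13) + 8 = pos 21 = 'v'
  'l' (pos 11) + 8 = pos 19 = 't'
  'l' (pos 11) + 8 = pos 19 = 't'
  'k' (pos 10) + 8 = pos 18 = 's'
Result: dvtts

dvtts


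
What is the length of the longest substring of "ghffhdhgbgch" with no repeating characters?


Input: "ghffhdhgbgch"
Sliding window (track last position of each char):
  Position 0 ('g'): window [0,0] length 1 -- new best
  Position 1 ('h'): window [0,1] length 2 -- new best
  Position 2 ('f'): window [0,2] length 3 -- new best
  Position 3 ('f'): repeat (last at 2), move window start to 3
  Position 3 ('f'): window [3,3] length 1
  Position 4 ('h'): window [3,4] length 2
  Position 5 ('d'): window [3,5] length 3
  Position 6 ('h'): repeat (last at 4), move window start to 5
  Position 6 ('h'): window [5,6] length 2
  Position 7 ('g'): window [5,7] length 3
  Position 8 ('b'): window [5,8] length 4 -- new best
  Position 9 ('g'): repeat (last at 7), move window start to 8
  Position 9 ('g'): window [8,9] length 2
  Position 10 ('c'): window [8,10] length 3
  Position 11 ('h'): window [8,11] length 4
Longest substring with no repeats: "dhgb" with length 4

4


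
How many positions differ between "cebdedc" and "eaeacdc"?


Comparing "cebdedc" and "eaeacdc" position by position:
  Position 0: 'c' vs 'e' => DIFFER
  Position 1: 'e' vs 'a' => DIFFER
  Position 2: 'b' vs 'e' => DIFFER
  Position 3: 'd' vs 'a' => DIFFER
  Position 4: 'e' vs 'c' => DIFFER
  Position 5: 'd' vs 'd' => same
  Position 6: 'c' vs 'c' => same
Positions that differ: 5

5


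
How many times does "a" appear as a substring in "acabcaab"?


Searching for "a" in "acabcaab"
Scanning each position:
  Position 0: "a" => MATCH
  Position 1: "c" => no
  Position 2: "a" => MATCH
  Position 3: "b" => no
  Position 4: "c" => no
  Position 5: "a" => MATCH
  Position 6: "a" => MATCH
  Position 7: "b" => no
Total occurrences: 4

4


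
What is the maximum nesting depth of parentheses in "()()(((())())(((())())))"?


Input: "()()(((())())(((())())))"
Tracking depth:
  Position 0 '(': depth becomes 1
  Position 1 ')': depth becomes 0
  Position 2 '(': depth becomes 1
  Position 3 ')': depth becomes 0
  Position 4 '(': depth becomes 1
  Position 5 '(': depth becomes 2
  Position 6 '(': depth becomes 3
  Position 7 '(': depth becomes 4
  Position 8 ')': depth becomes 3
  Position 9 ')': depth becomes 2
  Position 10 '(': depth becomes 3
  Position 11 ')': depth becomes 2
  Position 12 ')': depth becomes 1
  Position 13 '(': depth becomes 2
  Position 14 '(': depth becomes 3
  Position 15 '(': depth becomes 4
  Position 16 '(': depth becomes 5
  Position 17 ')': depth becomes 4
  Position 18 ')': depth becomes 3
  Position 19 '(': depth becomes 4
  Position 20 ')': depth becomes 3
  Position 21 ')': depth becomes 2
  Position 22 ')': depth becomes 1
  Position 23 ')': depth becomes 0
Maximum depth reached: 5

5


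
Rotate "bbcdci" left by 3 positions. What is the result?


Input: "bbcdci", rotate left by 3
First 3 characters: "bbc"
Remaining characters: "dci"
Concatenate remaining + first: "dci" + "bbc" = "dcibbc"

dcibbc


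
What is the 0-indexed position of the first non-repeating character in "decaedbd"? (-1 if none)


Input: decaedbd
Character frequencies:
  'a': 1
  'b': 1
  'c': 1
  'd': 3
  'e': 2
Scanning left to right for freq == 1:
  Position 0 ('d'): freq=3, skip
  Position 1 ('e'): freq=2, skip
  Position 2 ('c'): unique! => answer = 2

2


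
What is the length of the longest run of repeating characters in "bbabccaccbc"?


Input: "bbabccaccbc"
Scanning for longest run:
  Position 1 ('b'): continues run of 'b', length=2
  Position 2 ('a'): new char, reset run to 1
  Position 3 ('b'): new char, reset run to 1
  Position 4 ('c'): new char, reset run to 1
  Position 5 ('c'): continues run of 'c', length=2
  Position 6 ('a'): new char, reset run to 1
  Position 7 ('c'): new char, reset run to 1
  Position 8 ('c'): continues run of 'c', length=2
  Position 9 ('b'): new char, reset run to 1
  Position 10 ('c'): new char, reset run to 1
Longest run: 'b' with length 2

2


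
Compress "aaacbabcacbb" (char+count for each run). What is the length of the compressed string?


Input: aaacbabcacbb
Runs:
  'a' x 3 => "a3"
  'c' x 1 => "c1"
  'b' x 1 => "b1"
  'a' x 1 => "a1"
  'b' x 1 => "b1"
  'c' x 1 => "c1"
  'a' x 1 => "a1"
  'c' x 1 => "c1"
  'b' x 2 => "b2"
Compressed: "a3c1b1a1b1c1a1c1b2"
Compressed length: 18

18


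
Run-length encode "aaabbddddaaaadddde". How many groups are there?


Input: aaabbddddaaaadddde
Scanning for consecutive runs:
  Group 1: 'a' x 3 (positions 0-2)
  Group 2: 'b' x 2 (positions 3-4)
  Group 3: 'd' x 4 (positions 5-8)
  Group 4: 'a' x 4 (positions 9-12)
  Group 5: 'd' x 4 (positions 13-16)
  Group 6: 'e' x 1 (positions 17-17)
Total groups: 6

6


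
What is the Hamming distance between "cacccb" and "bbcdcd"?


Comparing "cacccb" and "bbcdcd" position by position:
  Position 0: 'c' vs 'b' => differ
  Position 1: 'a' vs 'b' => differ
  Position 2: 'c' vs 'c' => same
  Position 3: 'c' vs 'd' => differ
  Position 4: 'c' vs 'c' => same
  Position 5: 'b' vs 'd' => differ
Total differences (Hamming distance): 4

4


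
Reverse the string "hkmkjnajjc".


Input: hkmkjnajjc
Reading characters right to left:
  Position 9: 'c'
  Position 8: 'j'
  Position 7: 'j'
  Position 6: 'a'
  Position 5: 'n'
  Position 4: 'j'
  Position 3: 'k'
  Position 2: 'm'
  Position 1: 'k'
  Position 0: 'h'
Reversed: cjjanjkmkh

cjjanjkmkh


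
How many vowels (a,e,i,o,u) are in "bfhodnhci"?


Input: bfhodnhci
Checking each character:
  'b' at position 0: consonant
  'f' at position 1: consonant
  'h' at position 2: consonant
  'o' at position 3: vowel (running total: 1)
  'd' at position 4: consonant
  'n' at position 5: consonant
  'h' at position 6: consonant
  'c' at position 7: consonant
  'i' at position 8: vowel (running total: 2)
Total vowels: 2

2


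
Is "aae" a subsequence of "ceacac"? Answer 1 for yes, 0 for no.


Check if "aae" is a subsequence of "ceacac"
Greedy scan:
  Position 0 ('c'): no match needed
  Position 1 ('e'): no match needed
  Position 2 ('a'): matches sub[0] = 'a'
  Position 3 ('c'): no match needed
  Position 4 ('a'): matches sub[1] = 'a'
  Position 5 ('c'): no match needed
Only matched 2/3 characters => not a subsequence

0


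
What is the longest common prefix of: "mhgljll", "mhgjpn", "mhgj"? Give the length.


Words: mhgljll, mhgjpn, mhgj
  Position 0: all 'm' => match
  Position 1: all 'h' => match
  Position 2: all 'g' => match
  Position 3: ('l', 'j', 'j') => mismatch, stop
LCP = "mhg" (length 3)

3


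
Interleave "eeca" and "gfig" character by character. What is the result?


Interleaving "eeca" and "gfig":
  Position 0: 'e' from first, 'g' from second => "eg"
  Position 1: 'e' from first, 'f' from second => "ef"
  Position 2: 'c' from first, 'i' from second => "ci"
  Position 3: 'a' from first, 'g' from second => "ag"
Result: egefciag

egefciag


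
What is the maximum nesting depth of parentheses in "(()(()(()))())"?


Input: "(()(()(()))())"
Tracking depth:
  Position 0 '(': depth becomes 1
  Position 1 '(': depth becomes 2
  Position 2 ')': depth becomes 1
  Position 3 '(': depth becomes 2
  Position 4 '(': depth becomes 3
  Position 5 ')': depth becomes 2
  Position 6 '(': depth becomes 3
  Position 7 '(': depth becomes 4
  Position 8 ')': depth becomes 3
  Position 9 ')': depth becomes 2
  Position 10 ')': depth becomes 1
  Position 11 '(': depth becomes 2
  Position 12 ')': depth becomes 1
  Position 13 ')': depth becomes 0
Maximum depth reached: 4

4


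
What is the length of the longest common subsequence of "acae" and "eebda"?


LCS of "acae" and "eebda"
DP table:
           e    e    b    d    a
      0    0    0    0    0    0
  a   0    0    0    0    0    1
  c   0    0    0    0    0    1
  a   0    0    0    0    0    1
  e   0    1    1    1    1    1
LCS length = dp[4][5] = 1

1


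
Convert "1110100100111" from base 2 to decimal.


Input: "1110100100111" in base 2
Positional expansion:
  Digit '1' (value 1) x 2^12 = 4096
  Digit '1' (value 1) x 2^11 = 2048
  Digit '1' (value 1) x 2^10 = 1024
  Digit '0' (value 0) x 2^9 = 0
  Digit '1' (value 1) x 2^8 = 256
  Digit '0' (value 0) x 2^7 = 0
  Digit '0' (value 0) x 2^6 = 0
  Digit '1' (value 1) x 2^5 = 32
  Digit '0' (value 0) x 2^4 = 0
  Digit '0' (value 0) x 2^3 = 0
  Digit '1' (value 1) x 2^2 = 4
  Digit '1' (value 1) x 2^1 = 2
  Digit '1' (value 1) x 2^0 = 1
Sum = 7463

7463


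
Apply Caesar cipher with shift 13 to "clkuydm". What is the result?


Caesar cipher: shift "clkuydm" by 13
  'c' (pos 2) + 13 = pos 15 = 'p'
  'l' (pos 11) + 13 = pos 24 = 'y'
  'k' (pos 10) + 13 = pos 23 = 'x'
  'u' (pos 20) + 13 = pos 7 = 'h'
  'y' (pos 24) + 13 = pos 11 = 'l'
  'd' (pos 3) + 13 = pos 16 = 'q'
  'm' (pos 12) + 13 = pos 25 = 'z'
Result: pyxhlqz

pyxhlqz


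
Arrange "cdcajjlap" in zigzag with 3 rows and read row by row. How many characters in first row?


Zigzag "cdcajjlap" into 3 rows:
Placing characters:
  'c' => row 0
  'd' => row 1
  'c' => row 2
  'a' => row 1
  'j' => row 0
  'j' => row 1
  'l' => row 2
  'a' => row 1
  'p' => row 0
Rows:
  Row 0: "cjp"
  Row 1: "daja"
  Row 2: "cl"
First row length: 3

3


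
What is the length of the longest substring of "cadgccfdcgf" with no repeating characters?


Input: "cadgccfdcgf"
Sliding window (track last position of each char):
  Position 0 ('c'): window [0,0] length 1 -- new best
  Position 1 ('a'): window [0,1] length 2 -- new best
  Position 2 ('d'): window [0,2] length 3 -- new best
  Position 3 ('g'): window [0,3] length 4 -- new best
  Position 4 ('c'): repeat (last at 0), move window start to 1
  Position 4 ('c'): window [1,4] length 4
  Position 5 ('c'): repeat (last at 4), move window start to 5
  Position 5 ('c'): window [5,5] length 1
  Position 6 ('f'): window [5,6] length 2
  Position 7 ('d'): window [5,7] length 3
  Position 8 ('c'): repeat (last at 5), move window start to 6
  Position 8 ('c'): window [6,8] length 3
  Position 9 ('g'): window [6,9] length 4
  Position 10 ('f'): repeat (last at 6), move window start to 7
  Position 10 ('f'): window [7,10] length 4
Longest substring with no repeats: "cadg" with length 4

4


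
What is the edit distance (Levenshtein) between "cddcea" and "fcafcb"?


Computing edit distance: "cddcea" -> "fcafcb"
DP table:
           f    c    a    f    c    b
      0    1    2    3    4    5    6
  c   1    1    1    2    3    4    5
  d   2    2    2    2    3    4    5
  d   3    3    3    3    3    4    5
  c   4    4    3    4    4    3    4
  e   5    5    4    4    5    4    4
  a   6    6    5    4    5    5    5
Edit distance = dp[6][6] = 5

5


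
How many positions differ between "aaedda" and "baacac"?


Comparing "aaedda" and "baacac" position by position:
  Position 0: 'a' vs 'b' => DIFFER
  Position 1: 'a' vs 'a' => same
  Position 2: 'e' vs 'a' => DIFFER
  Position 3: 'd' vs 'c' => DIFFER
  Position 4: 'd' vs 'a' => DIFFER
  Position 5: 'a' vs 'c' => DIFFER
Positions that differ: 5

5


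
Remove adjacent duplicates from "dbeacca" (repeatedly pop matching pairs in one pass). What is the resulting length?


Input: dbeacca
Stack-based adjacent duplicate removal:
  Read 'd': push. Stack: d
  Read 'b': push. Stack: db
  Read 'e': push. Stack: dbe
  Read 'a': push. Stack: dbea
  Read 'c': push. Stack: dbeac
  Read 'c': matches stack top 'c' => pop. Stack: dbea
  Read 'a': matches stack top 'a' => pop. Stack: dbe
Final stack: "dbe" (length 3)

3


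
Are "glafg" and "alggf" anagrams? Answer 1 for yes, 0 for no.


Strings: "glafg", "alggf"
Sorted first:  afggl
Sorted second: afggl
Sorted forms match => anagrams

1


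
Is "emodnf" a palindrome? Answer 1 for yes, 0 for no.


Input: emodnf
Reversed: fndome
  Compare pos 0 ('e') with pos 5 ('f'): MISMATCH
  Compare pos 1 ('m') with pos 4 ('n'): MISMATCH
  Compare pos 2 ('o') with pos 3 ('d'): MISMATCH
Result: not a palindrome

0


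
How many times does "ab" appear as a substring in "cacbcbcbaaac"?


Searching for "ab" in "cacbcbcbaaac"
Scanning each position:
  Position 0: "ca" => no
  Position 1: "ac" => no
  Position 2: "cb" => no
  Position 3: "bc" => no
  Position 4: "cb" => no
  Position 5: "bc" => no
  Position 6: "cb" => no
  Position 7: "ba" => no
  Position 8: "aa" => no
  Position 9: "aa" => no
  Position 10: "ac" => no
Total occurrences: 0

0


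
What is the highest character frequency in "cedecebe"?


Input: cedecebe
Character counts:
  'b': 1
  'c': 2
  'd': 1
  'e': 4
Maximum frequency: 4

4


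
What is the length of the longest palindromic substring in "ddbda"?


Input: "ddbda"
Checking substrings for palindromes:
  [1:4] "dbd" (len 3) => palindrome
  [0:2] "dd" (len 2) => palindrome
Longest palindromic substring: "dbd" with length 3

3


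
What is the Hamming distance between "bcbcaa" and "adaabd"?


Comparing "bcbcaa" and "adaabd" position by position:
  Position 0: 'b' vs 'a' => differ
  Position 1: 'c' vs 'd' => differ
  Position 2: 'b' vs 'a' => differ
  Position 3: 'c' vs 'a' => differ
  Position 4: 'a' vs 'b' => differ
  Position 5: 'a' vs 'd' => differ
Total differences (Hamming distance): 6

6


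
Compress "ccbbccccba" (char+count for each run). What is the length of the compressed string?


Input: ccbbccccba
Runs:
  'c' x 2 => "c2"
  'b' x 2 => "b2"
  'c' x 4 => "c4"
  'b' x 1 => "b1"
  'a' x 1 => "a1"
Compressed: "c2b2c4b1a1"
Compressed length: 10

10


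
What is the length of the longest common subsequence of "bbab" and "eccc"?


LCS of "bbab" and "eccc"
DP table:
           e    c    c    c
      0    0    0    0    0
  b   0    0    0    0    0
  b   0    0    0    0    0
  a   0    0    0    0    0
  b   0    0    0    0    0
LCS length = dp[4][4] = 0

0


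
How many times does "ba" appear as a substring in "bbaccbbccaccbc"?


Searching for "ba" in "bbaccbbccaccbc"
Scanning each position:
  Position 0: "bb" => no
  Position 1: "ba" => MATCH
  Position 2: "ac" => no
  Position 3: "cc" => no
  Position 4: "cb" => no
  Position 5: "bb" => no
  Position 6: "bc" => no
  Position 7: "cc" => no
  Position 8: "ca" => no
  Position 9: "ac" => no
  Position 10: "cc" => no
  Position 11: "cb" => no
  Position 12: "bc" => no
Total occurrences: 1

1


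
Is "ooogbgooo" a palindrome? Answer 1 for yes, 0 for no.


Input: ooogbgooo
Reversed: ooogbgooo
  Compare pos 0 ('o') with pos 8 ('o'): match
  Compare pos 1 ('o') with pos 7 ('o'): match
  Compare pos 2 ('o') with pos 6 ('o'): match
  Compare pos 3 ('g') with pos 5 ('g'): match
Result: palindrome

1


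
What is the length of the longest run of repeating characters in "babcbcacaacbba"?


Input: "babcbcacaacbba"
Scanning for longest run:
  Position 1 ('a'): new char, reset run to 1
  Position 2 ('b'): new char, reset run to 1
  Position 3 ('c'): new char, reset run to 1
  Position 4 ('b'): new char, reset run to 1
  Position 5 ('c'): new char, reset run to 1
  Position 6 ('a'): new char, reset run to 1
  Position 7 ('c'): new char, reset run to 1
  Position 8 ('a'): new char, reset run to 1
  Position 9 ('a'): continues run of 'a', length=2
  Position 10 ('c'): new char, reset run to 1
  Position 11 ('b'): new char, reset run to 1
  Position 12 ('b'): continues run of 'b', length=2
  Position 13 ('a'): new char, reset run to 1
Longest run: 'a' with length 2

2


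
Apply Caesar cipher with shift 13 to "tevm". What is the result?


Caesar cipher: shift "tevm" by 13
  't' (pos 19) + 13 = pos 6 = 'g'
  'e' (pos 4) + 13 = pos 17 = 'r'
  'v' (pos 21) + 13 = pos 8 = 'i'
  'm' (pos 12) + 13 = pos 25 = 'z'
Result: griz

griz


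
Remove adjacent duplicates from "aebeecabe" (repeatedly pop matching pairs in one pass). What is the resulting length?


Input: aebeecabe
Stack-based adjacent duplicate removal:
  Read 'a': push. Stack: a
  Read 'e': push. Stack: ae
  Read 'b': push. Stack: aeb
  Read 'e': push. Stack: aebe
  Read 'e': matches stack top 'e' => pop. Stack: aeb
  Read 'c': push. Stack: aebc
  Read 'a': push. Stack: aebca
  Read 'b': push. Stack: aebcab
  Read 'e': push. Stack: aebcabe
Final stack: "aebcabe" (length 7)

7


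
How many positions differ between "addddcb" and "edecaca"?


Comparing "addddcb" and "edecaca" position by position:
  Position 0: 'a' vs 'e' => DIFFER
  Position 1: 'd' vs 'd' => same
  Position 2: 'd' vs 'e' => DIFFER
  Position 3: 'd' vs 'c' => DIFFER
  Position 4: 'd' vs 'a' => DIFFER
  Position 5: 'c' vs 'c' => same
  Position 6: 'b' vs 'a' => DIFFER
Positions that differ: 5

5


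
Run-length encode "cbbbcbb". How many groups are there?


Input: cbbbcbb
Scanning for consecutive runs:
  Group 1: 'c' x 1 (positions 0-0)
  Group 2: 'b' x 3 (positions 1-3)
  Group 3: 'c' x 1 (positions 4-4)
  Group 4: 'b' x 2 (positions 5-6)
Total groups: 4

4


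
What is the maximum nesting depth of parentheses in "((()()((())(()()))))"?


Input: "((()()((())(()()))))"
Tracking depth:
  Position 0 '(': depth becomes 1
  Position 1 '(': depth becomes 2
  Position 2 '(': depth becomes 3
  Position 3 ')': depth becomes 2
  Position 4 '(': depth becomes 3
  Position 5 ')': depth becomes 2
  Position 6 '(': depth becomes 3
  Position 7 '(': depth becomes 4
  Position 8 '(': depth becomes 5
  Position 9 ')': depth becomes 4
  Position 10 ')': depth becomes 3
  Position 11 '(': depth becomes 4
  Position 12 '(': depth becomes 5
  Position 13 ')': depth becomes 4
  Position 14 '(': depth becomes 5
  Position 15 ')': depth becomes 4
  Position 16 ')': depth becomes 3
  Position 17 ')': depth becomes 2
  Position 18 ')': depth becomes 1
  Position 19 ')': depth becomes 0
Maximum depth reached: 5

5


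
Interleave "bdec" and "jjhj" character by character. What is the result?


Interleaving "bdec" and "jjhj":
  Position 0: 'b' from first, 'j' from second => "bj"
  Position 1: 'd' from first, 'j' from second => "dj"
  Position 2: 'e' from first, 'h' from second => "eh"
  Position 3: 'c' from first, 'j' from second => "cj"
Result: bjdjehcj

bjdjehcj


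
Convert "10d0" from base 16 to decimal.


Input: "10d0" in base 16
Positional expansion:
  Digit '1' (value 1) x 16^3 = 4096
  Digit '0' (value 0) x 16^2 = 0
  Digit 'd' (value 13) x 16^1 = 208
  Digit '0' (value 0) x 16^0 = 0
Sum = 4304

4304


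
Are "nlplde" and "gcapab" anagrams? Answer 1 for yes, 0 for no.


Strings: "nlplde", "gcapab"
Sorted first:  dellnp
Sorted second: aabcgp
Differ at position 0: 'd' vs 'a' => not anagrams

0


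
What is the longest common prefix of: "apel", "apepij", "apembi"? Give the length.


Words: apel, apepij, apembi
  Position 0: all 'a' => match
  Position 1: all 'p' => match
  Position 2: all 'e' => match
  Position 3: ('l', 'p', 'm') => mismatch, stop
LCP = "ape" (length 3)

3


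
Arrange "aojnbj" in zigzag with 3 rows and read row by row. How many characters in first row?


Zigzag "aojnbj" into 3 rows:
Placing characters:
  'a' => row 0
  'o' => row 1
  'j' => row 2
  'n' => row 1
  'b' => row 0
  'j' => row 1
Rows:
  Row 0: "ab"
  Row 1: "onj"
  Row 2: "j"
First row length: 2

2


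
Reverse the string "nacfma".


Input: nacfma
Reading characters right to left:
  Position 5: 'a'
  Position 4: 'm'
  Position 3: 'f'
  Position 2: 'c'
  Position 1: 'a'
  Position 0: 'n'
Reversed: amfcan

amfcan


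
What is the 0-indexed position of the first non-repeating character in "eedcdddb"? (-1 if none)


Input: eedcdddb
Character frequencies:
  'b': 1
  'c': 1
  'd': 4
  'e': 2
Scanning left to right for freq == 1:
  Position 0 ('e'): freq=2, skip
  Position 1 ('e'): freq=2, skip
  Position 2 ('d'): freq=4, skip
  Position 3 ('c'): unique! => answer = 3

3


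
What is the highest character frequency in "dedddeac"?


Input: dedddeac
Character counts:
  'a': 1
  'c': 1
  'd': 4
  'e': 2
Maximum frequency: 4

4


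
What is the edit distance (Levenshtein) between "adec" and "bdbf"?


Computing edit distance: "adec" -> "bdbf"
DP table:
           b    d    b    f
      0    1    2    3    4
  a   1    1    2    3    4
  d   2    2    1    2    3
  e   3    3    2    2    3
  c   4    4    3    3    3
Edit distance = dp[4][4] = 3

3


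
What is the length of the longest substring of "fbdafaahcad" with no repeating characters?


Input: "fbdafaahcad"
Sliding window (track last position of each char):
  Position 0 ('f'): window [0,0] length 1 -- new best
  Position 1 ('b'): window [0,1] length 2 -- new best
  Position 2 ('d'): window [0,2] length 3 -- new best
  Position 3 ('a'): window [0,3] length 4 -- new best
  Position 4 ('f'): repeat (last at 0), move window start to 1
  Position 4 ('f'): window [1,4] length 4
  Position 5 ('a'): repeat (last at 3), move window start to 4
  Position 5 ('a'): window [4,5] length 2
  Position 6 ('a'): repeat (last at 5), move window start to 6
  Position 6 ('a'): window [6,6] length 1
  Position 7 ('h'): window [6,7] length 2
  Position 8 ('c'): window [6,8] length 3
  Position 9 ('a'): repeat (last at 6), move window start to 7
  Position 9 ('a'): window [7,9] length 3
  Position 10 ('d'): window [7,10] length 4
Longest substring with no repeats: "fbda" with length 4

4


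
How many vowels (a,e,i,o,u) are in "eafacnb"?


Input: eafacnb
Checking each character:
  'e' at position 0: vowel (running total: 1)
  'a' at position 1: vowel (running total: 2)
  'f' at position 2: consonant
  'a' at position 3: vowel (running total: 3)
  'c' at position 4: consonant
  'n' at position 5: consonant
  'b' at position 6: consonant
Total vowels: 3

3


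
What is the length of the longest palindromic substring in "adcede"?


Input: "adcede"
Checking substrings for palindromes:
  [3:6] "ede" (len 3) => palindrome
Longest palindromic substring: "ede" with length 3

3


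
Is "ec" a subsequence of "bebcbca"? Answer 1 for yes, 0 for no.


Check if "ec" is a subsequence of "bebcbca"
Greedy scan:
  Position 0 ('b'): no match needed
  Position 1 ('e'): matches sub[0] = 'e'
  Position 2 ('b'): no match needed
  Position 3 ('c'): matches sub[1] = 'c'
  Position 4 ('b'): no match needed
  Position 5 ('c'): no match needed
  Position 6 ('a'): no match needed
All 2 characters matched => is a subsequence

1


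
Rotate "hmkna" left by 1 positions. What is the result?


Input: "hmkna", rotate left by 1
First 1 characters: "h"
Remaining characters: "mkna"
Concatenate remaining + first: "mkna" + "h" = "mknah"

mknah


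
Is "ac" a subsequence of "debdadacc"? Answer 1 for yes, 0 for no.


Check if "ac" is a subsequence of "debdadacc"
Greedy scan:
  Position 0 ('d'): no match needed
  Position 1 ('e'): no match needed
  Position 2 ('b'): no match needed
  Position 3 ('d'): no match needed
  Position 4 ('a'): matches sub[0] = 'a'
  Position 5 ('d'): no match needed
  Position 6 ('a'): no match needed
  Position 7 ('c'): matches sub[1] = 'c'
  Position 8 ('c'): no match needed
All 2 characters matched => is a subsequence

1


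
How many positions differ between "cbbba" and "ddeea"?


Comparing "cbbba" and "ddeea" position by position:
  Position 0: 'c' vs 'd' => DIFFER
  Position 1: 'b' vs 'd' => DIFFER
  Position 2: 'b' vs 'e' => DIFFER
  Position 3: 'b' vs 'e' => DIFFER
  Position 4: 'a' vs 'a' => same
Positions that differ: 4

4


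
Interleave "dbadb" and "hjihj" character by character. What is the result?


Interleaving "dbadb" and "hjihj":
  Position 0: 'd' from first, 'h' from second => "dh"
  Position 1: 'b' from first, 'j' from second => "bj"
  Position 2: 'a' from first, 'i' from second => "ai"
  Position 3: 'd' from first, 'h' from second => "dh"
  Position 4: 'b' from first, 'j' from second => "bj"
Result: dhbjaidhbj

dhbjaidhbj


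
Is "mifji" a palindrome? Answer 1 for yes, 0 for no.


Input: mifji
Reversed: ijfim
  Compare pos 0 ('m') with pos 4 ('i'): MISMATCH
  Compare pos 1 ('i') with pos 3 ('j'): MISMATCH
Result: not a palindrome

0


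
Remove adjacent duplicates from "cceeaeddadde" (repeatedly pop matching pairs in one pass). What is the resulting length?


Input: cceeaeddadde
Stack-based adjacent duplicate removal:
  Read 'c': push. Stack: c
  Read 'c': matches stack top 'c' => pop. Stack: (empty)
  Read 'e': push. Stack: e
  Read 'e': matches stack top 'e' => pop. Stack: (empty)
  Read 'a': push. Stack: a
  Read 'e': push. Stack: ae
  Read 'd': push. Stack: aed
  Read 'd': matches stack top 'd' => pop. Stack: ae
  Read 'a': push. Stack: aea
  Read 'd': push. Stack: aead
  Read 'd': matches stack top 'd' => pop. Stack: aea
  Read 'e': push. Stack: aeae
Final stack: "aeae" (length 4)

4


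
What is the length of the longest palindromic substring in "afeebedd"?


Input: "afeebedd"
Checking substrings for palindromes:
  [3:6] "ebe" (len 3) => palindrome
  [2:4] "ee" (len 2) => palindrome
  [6:8] "dd" (len 2) => palindrome
Longest palindromic substring: "ebe" with length 3

3


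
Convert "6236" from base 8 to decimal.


Input: "6236" in base 8
Positional expansion:
  Digit '6' (value 6) x 8^3 = 3072
  Digit '2' (value 2) x 8^2 = 128
  Digit '3' (value 3) x 8^1 = 24
  Digit '6' (value 6) x 8^0 = 6
Sum = 3230

3230


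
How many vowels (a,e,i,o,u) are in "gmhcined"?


Input: gmhcined
Checking each character:
  'g' at position 0: consonant
  'm' at position 1: consonant
  'h' at position 2: consonant
  'c' at position 3: consonant
  'i' at position 4: vowel (running total: 1)
  'n' at position 5: consonant
  'e' at position 6: vowel (running total: 2)
  'd' at position 7: consonant
Total vowels: 2

2
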